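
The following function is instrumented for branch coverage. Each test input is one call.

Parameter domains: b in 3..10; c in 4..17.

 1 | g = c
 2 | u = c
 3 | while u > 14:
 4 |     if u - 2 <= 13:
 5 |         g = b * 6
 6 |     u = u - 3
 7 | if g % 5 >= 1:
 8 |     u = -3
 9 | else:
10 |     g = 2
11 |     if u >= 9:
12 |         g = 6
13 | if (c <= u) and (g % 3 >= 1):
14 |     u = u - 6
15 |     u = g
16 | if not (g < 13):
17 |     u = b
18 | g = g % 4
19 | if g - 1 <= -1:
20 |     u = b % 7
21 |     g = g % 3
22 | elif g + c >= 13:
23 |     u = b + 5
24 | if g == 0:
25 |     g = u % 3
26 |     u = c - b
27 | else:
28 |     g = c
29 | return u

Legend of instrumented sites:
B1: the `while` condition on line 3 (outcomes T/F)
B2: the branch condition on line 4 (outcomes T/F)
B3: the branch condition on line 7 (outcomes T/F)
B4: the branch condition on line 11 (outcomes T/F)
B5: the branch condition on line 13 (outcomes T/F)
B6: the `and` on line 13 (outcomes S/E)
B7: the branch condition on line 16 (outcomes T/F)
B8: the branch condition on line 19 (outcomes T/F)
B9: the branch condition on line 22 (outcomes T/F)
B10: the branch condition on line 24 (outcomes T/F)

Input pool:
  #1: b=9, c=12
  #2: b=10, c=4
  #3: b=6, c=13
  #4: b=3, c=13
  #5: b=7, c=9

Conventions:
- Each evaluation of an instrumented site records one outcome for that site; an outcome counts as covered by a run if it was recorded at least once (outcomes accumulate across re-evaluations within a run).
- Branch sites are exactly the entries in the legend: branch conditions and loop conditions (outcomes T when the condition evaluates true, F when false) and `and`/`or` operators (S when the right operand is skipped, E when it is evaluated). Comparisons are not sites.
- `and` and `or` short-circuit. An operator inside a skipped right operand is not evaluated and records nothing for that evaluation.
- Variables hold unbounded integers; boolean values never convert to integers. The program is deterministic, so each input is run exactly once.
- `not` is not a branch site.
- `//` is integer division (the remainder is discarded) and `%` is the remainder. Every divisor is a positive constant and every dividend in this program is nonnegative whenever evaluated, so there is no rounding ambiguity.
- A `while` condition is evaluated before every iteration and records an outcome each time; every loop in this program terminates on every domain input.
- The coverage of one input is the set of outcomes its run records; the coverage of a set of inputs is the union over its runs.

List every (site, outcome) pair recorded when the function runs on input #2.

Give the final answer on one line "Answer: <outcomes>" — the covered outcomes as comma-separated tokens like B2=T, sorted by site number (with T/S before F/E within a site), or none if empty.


Simulating input #2 (b=10, c=4) step by step:
  B1->F, B3->T, B6->S, B5->F, B7->F, B8->T, B10->T
deduplicating events, the covered set is: B1=F, B3=T, B5=F, B6=S, B7=F, B8=T, B10=T
Answer: B1=F, B3=T, B5=F, B6=S, B7=F, B8=T, B10=T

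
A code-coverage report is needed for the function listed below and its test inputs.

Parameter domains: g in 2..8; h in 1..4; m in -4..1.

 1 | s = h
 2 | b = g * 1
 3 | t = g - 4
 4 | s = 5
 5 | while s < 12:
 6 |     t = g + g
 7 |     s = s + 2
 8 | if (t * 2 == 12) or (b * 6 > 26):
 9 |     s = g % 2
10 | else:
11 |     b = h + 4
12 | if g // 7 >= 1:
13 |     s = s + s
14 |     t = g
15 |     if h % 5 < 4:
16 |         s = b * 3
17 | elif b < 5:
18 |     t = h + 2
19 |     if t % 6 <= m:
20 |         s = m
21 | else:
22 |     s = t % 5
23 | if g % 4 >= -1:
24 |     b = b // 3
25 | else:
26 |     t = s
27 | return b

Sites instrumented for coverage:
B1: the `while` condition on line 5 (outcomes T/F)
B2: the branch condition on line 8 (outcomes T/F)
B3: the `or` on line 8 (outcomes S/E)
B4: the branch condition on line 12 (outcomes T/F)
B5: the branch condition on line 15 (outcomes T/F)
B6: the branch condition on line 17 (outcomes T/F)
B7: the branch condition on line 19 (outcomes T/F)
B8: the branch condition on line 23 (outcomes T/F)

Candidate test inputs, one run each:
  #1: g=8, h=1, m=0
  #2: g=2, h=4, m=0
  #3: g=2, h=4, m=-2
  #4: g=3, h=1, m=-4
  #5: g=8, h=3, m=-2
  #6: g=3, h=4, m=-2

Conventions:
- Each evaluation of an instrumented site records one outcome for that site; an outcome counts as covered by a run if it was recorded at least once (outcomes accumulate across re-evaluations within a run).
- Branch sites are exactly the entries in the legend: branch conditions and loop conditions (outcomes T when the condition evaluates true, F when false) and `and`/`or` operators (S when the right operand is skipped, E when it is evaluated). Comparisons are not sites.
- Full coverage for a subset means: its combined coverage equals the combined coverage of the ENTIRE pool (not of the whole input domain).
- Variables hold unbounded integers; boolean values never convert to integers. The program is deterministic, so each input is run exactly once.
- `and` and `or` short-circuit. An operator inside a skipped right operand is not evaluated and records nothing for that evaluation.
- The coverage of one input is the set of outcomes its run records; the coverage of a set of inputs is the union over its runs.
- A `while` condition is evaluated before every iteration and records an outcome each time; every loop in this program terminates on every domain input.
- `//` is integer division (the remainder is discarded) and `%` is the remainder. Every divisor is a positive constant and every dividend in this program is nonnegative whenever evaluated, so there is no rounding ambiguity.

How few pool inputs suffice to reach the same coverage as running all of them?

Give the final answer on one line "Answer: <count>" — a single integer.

test 1 (g=8, h=1, m=0) hits B1=T, B1=F, B2=T, B3=E, B4=T, B5=T, B8=T
test 2 (g=2, h=4, m=0) hits B1=T, B1=F, B2=F, B3=E, B4=F, B6=F, B8=T
test 3 (g=2, h=4, m=-2) hits B1=T, B1=F, B2=F, B3=E, B4=F, B6=F, B8=T
test 4 (g=3, h=1, m=-4) hits B1=T, B1=F, B2=T, B3=S, B4=F, B6=T, B7=F, B8=T
test 5 (g=8, h=3, m=-2) hits B1=T, B1=F, B2=T, B3=E, B4=T, B5=T, B8=T
test 6 (g=3, h=4, m=-2) hits B1=T, B1=F, B2=T, B3=S, B4=F, B6=T, B7=F, B8=T
the full pool covers 13 outcomes: B1=T, B1=F, B2=T, B2=F, B3=S, B3=E, B4=T, B4=F, B5=T, B6=T, B6=F, B7=F, B8=T
no size-1 subset reaches all 13 outcomes (best union: 8/13)
no size-2 subset reaches all 13 outcomes (best union: 11/13)
the canonical winner is {1, 2, 4}: size 3, full 13-outcome coverage, earliest index list among size-3 covers

Answer: 3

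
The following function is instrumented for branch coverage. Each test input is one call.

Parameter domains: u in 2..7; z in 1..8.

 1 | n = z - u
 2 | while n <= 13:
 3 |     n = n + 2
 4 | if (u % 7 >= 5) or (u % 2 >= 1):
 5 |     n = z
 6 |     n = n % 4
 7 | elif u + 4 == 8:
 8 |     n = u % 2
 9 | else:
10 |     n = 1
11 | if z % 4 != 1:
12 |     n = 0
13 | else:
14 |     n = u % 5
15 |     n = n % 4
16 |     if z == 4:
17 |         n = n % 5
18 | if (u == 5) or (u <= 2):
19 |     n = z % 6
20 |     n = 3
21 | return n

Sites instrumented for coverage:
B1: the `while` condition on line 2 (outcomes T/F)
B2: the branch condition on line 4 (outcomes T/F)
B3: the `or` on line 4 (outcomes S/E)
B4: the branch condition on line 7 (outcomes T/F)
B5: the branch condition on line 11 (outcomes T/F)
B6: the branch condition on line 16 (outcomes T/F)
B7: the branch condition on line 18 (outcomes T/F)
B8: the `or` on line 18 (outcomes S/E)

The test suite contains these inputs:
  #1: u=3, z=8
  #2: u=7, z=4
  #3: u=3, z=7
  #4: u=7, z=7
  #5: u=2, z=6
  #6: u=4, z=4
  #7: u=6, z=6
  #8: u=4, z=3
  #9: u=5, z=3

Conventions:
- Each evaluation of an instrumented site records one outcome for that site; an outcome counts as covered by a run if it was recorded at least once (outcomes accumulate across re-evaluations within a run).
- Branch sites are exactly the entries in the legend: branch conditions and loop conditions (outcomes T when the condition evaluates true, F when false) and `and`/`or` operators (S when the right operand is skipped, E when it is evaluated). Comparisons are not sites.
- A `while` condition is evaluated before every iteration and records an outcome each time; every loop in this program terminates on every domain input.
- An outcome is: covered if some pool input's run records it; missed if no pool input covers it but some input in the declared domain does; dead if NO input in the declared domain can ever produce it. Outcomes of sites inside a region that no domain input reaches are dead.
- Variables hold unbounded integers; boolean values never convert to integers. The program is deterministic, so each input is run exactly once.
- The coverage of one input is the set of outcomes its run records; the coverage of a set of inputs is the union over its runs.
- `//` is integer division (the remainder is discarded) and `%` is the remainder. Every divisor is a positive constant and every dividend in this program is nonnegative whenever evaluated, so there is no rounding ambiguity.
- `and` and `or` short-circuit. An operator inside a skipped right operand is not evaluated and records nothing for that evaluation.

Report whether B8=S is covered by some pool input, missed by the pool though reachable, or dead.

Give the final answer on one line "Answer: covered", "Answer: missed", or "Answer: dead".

B8=S is recorded by pool input(s) 9 -> covered

Answer: covered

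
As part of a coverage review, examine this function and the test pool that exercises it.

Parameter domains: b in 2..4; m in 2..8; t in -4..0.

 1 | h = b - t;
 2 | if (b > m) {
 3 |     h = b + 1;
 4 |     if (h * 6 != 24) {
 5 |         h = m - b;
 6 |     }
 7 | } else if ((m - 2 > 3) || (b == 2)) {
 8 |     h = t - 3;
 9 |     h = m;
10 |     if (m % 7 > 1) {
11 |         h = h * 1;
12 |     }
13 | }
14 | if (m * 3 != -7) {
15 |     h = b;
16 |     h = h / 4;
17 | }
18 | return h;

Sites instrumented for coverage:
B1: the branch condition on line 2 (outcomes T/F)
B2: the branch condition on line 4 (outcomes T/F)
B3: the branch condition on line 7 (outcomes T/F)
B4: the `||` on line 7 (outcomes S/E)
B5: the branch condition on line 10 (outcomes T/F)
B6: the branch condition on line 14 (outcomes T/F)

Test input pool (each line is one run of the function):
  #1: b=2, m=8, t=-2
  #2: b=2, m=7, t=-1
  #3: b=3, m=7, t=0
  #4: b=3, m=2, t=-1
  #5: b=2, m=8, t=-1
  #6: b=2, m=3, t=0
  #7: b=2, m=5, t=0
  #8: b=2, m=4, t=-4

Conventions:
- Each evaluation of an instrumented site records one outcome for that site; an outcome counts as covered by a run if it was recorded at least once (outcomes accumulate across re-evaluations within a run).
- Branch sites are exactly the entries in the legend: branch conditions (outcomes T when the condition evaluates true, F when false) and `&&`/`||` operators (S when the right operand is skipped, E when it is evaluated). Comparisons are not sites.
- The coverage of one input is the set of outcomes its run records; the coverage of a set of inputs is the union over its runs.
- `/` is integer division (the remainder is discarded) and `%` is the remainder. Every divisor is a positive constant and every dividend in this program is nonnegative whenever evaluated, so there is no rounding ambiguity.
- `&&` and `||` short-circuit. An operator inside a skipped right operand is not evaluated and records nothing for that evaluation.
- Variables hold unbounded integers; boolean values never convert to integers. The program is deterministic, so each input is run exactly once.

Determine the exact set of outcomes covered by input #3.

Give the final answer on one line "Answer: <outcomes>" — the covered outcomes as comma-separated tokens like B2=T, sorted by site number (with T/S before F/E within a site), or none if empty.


Event log for input #3 (b=3, m=7, t=0):
  B1->F, B4->S, B3->T, B5->F, B6->T
as a set, this run covers: B1=F, B3=T, B4=S, B5=F, B6=T
Answer: B1=F, B3=T, B4=S, B5=F, B6=T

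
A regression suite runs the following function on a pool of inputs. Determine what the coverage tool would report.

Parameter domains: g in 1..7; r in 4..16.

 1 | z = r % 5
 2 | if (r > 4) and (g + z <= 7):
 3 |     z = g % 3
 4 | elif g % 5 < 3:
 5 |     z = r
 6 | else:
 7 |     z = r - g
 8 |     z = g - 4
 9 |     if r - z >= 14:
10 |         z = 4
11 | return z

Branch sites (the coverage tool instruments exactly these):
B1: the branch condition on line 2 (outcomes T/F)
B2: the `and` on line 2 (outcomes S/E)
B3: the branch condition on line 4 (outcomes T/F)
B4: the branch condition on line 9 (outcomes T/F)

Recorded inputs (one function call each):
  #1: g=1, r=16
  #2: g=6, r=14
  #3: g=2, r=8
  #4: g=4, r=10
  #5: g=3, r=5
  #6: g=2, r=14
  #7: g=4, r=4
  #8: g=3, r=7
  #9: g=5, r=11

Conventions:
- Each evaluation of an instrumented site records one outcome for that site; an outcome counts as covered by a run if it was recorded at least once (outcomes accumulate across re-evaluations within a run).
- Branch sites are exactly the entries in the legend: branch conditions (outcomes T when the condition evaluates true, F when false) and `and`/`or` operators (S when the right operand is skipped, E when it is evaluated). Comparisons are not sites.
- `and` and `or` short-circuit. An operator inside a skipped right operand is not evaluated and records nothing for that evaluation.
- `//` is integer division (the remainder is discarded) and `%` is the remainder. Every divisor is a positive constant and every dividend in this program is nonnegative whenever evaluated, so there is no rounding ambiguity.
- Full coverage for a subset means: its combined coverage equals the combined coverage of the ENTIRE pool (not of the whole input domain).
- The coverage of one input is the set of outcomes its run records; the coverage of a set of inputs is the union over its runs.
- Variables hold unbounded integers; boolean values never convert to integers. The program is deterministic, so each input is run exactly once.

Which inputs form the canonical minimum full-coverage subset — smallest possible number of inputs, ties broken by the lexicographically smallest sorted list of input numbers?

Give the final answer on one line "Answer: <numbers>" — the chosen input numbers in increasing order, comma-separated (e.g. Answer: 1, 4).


run #1 (g=1, r=16) runs B2->E, B1->T; records B1=T, B2=E
run #2 (g=6, r=14) runs B2->E, B1->F, B3->T; records B1=F, B2=E, B3=T
run #3 (g=2, r=8) runs B2->E, B1->T; records B1=T, B2=E
run #4 (g=4, r=10) runs B2->E, B1->T; records B1=T, B2=E
run #5 (g=3, r=5) runs B2->E, B1->T; records B1=T, B2=E
run #6 (g=2, r=14) runs B2->E, B1->T; records B1=T, B2=E
run #7 (g=4, r=4) runs B2->S, B1->F, B3->F, B4->F; records B1=F, B2=S, B3=F, B4=F
run #8 (g=3, r=7) runs B2->E, B1->T; records B1=T, B2=E
run #9 (g=5, r=11) runs B2->E, B1->T; records B1=T, B2=E
the full pool covers 7 outcomes: B1=T, B1=F, B2=S, B2=E, B3=T, B3=F, B4=F
every size-1 subset falls short of the 7 outcomes (best: 4/7)
every size-2 subset falls short of the 7 outcomes (best: 6/7)
inputs {1, 2, 7} (size 3) cover everything; no size-3 subset with a lexicographically smaller index list covers all 7
Answer: 1, 2, 7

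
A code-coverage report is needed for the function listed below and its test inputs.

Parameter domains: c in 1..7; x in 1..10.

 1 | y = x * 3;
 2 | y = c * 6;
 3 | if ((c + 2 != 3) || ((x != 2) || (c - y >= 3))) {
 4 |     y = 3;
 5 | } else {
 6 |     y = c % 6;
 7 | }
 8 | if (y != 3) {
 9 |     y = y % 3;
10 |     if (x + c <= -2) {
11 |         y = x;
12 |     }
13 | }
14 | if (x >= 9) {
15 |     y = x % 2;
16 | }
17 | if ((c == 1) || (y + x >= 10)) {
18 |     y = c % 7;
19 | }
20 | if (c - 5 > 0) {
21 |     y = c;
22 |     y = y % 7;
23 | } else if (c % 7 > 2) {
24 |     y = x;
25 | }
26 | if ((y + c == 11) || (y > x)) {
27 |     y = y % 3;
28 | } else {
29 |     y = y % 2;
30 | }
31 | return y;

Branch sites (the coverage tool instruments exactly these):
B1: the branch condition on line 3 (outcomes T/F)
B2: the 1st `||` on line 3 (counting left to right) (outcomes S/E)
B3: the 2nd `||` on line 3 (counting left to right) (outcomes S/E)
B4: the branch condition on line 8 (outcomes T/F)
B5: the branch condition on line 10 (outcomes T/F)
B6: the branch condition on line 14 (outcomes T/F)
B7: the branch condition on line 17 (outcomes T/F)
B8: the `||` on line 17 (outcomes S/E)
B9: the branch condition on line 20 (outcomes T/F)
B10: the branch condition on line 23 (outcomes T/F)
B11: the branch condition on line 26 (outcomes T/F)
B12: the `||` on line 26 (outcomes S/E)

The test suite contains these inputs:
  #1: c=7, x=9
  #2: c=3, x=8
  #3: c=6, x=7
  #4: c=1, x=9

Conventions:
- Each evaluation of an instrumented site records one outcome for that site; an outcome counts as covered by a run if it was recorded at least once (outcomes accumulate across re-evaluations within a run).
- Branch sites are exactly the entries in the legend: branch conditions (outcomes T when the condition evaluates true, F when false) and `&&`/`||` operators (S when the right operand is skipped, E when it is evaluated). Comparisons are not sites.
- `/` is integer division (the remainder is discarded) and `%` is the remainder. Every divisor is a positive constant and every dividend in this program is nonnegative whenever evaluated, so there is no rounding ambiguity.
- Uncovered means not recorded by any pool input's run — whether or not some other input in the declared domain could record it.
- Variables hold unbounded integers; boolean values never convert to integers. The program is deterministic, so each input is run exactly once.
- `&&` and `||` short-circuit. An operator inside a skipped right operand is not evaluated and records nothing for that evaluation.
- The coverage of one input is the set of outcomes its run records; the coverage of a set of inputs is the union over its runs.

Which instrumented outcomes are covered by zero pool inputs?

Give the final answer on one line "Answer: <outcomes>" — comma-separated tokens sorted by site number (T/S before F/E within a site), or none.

input #1 (c=7, x=9): events B2->S, B1->T, B4->F, B6->T, B8->E, B7->T, B9->T, B12->E, B11->F; covers B1=T, B2=S, B4=F, B6=T, B7=T, B8=E, B9=T, B11=F, B12=E
input #2 (c=3, x=8): events B2->S, B1->T, B4->F, B6->F, B8->E, B7->T, B9->F, B10->T, B12->S, B11->T; covers B1=T, B2=S, B4=F, B6=F, B7=T, B8=E, B9=F, B10=T, B11=T, B12=S
input #3 (c=6, x=7): events B2->S, B1->T, B4->F, B6->F, B8->E, B7->T, B9->T, B12->E, B11->F; covers B1=T, B2=S, B4=F, B6=F, B7=T, B8=E, B9=T, B11=F, B12=E
input #4 (c=1, x=9): events B2->E, B3->S, B1->T, B4->F, B6->T, B8->S, B7->T, B9->F, B10->F, B12->E, B11->F; covers B1=T, B2=E, B3=S, B4=F, B6=T, B7=T, B8=S, B9=F, B10=F, B11=F, B12=E
union over the pool: B1=T, B2=S, B2=E, B3=S, B4=F, B6=T, B6=F, B7=T, B8=S, B8=E, B9=T, B9=F, B10=T, B10=F, B11=T, B11=F, B12=S, B12=E
uncovered (6 of 24): B1=F, B3=E, B4=T, B5=T, B5=F, B7=F

Answer: B1=F, B3=E, B4=T, B5=T, B5=F, B7=F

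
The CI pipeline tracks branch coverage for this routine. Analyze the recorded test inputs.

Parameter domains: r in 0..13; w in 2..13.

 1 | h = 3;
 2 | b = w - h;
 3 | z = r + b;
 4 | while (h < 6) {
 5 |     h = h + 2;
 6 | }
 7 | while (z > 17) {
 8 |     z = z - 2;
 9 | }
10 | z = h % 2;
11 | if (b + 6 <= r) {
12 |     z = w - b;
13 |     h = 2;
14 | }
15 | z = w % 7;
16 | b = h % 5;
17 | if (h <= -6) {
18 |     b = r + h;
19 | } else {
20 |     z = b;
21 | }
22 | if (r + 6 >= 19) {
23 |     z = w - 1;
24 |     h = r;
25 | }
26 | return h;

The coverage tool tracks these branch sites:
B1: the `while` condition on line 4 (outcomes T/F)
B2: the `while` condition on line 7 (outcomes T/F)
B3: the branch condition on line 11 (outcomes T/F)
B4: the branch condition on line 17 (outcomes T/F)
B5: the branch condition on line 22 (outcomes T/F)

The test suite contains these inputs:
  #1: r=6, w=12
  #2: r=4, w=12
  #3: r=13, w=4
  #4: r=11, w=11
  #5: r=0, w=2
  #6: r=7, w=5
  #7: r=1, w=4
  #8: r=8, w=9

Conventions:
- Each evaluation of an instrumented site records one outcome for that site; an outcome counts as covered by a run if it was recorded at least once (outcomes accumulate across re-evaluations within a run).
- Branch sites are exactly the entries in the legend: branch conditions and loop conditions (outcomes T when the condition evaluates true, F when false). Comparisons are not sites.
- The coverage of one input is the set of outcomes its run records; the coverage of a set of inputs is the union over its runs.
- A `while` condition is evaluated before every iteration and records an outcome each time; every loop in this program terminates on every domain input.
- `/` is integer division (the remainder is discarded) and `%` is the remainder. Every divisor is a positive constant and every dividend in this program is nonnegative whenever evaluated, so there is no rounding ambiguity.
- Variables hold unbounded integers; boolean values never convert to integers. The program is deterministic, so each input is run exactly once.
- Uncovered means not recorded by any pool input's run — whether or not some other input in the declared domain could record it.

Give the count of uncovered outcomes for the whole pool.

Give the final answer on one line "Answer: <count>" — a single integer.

input #1, r=6, w=12: events B1->T, B1->T, B1->F, B2->F, B3->F, B4->F, B5->F; outcomes B1=T, B1=F, B2=F, B3=F, B4=F, B5=F
input #2, r=4, w=12: events B1->T, B1->T, B1->F, B2->F, B3->F, B4->F, B5->F; outcomes B1=T, B1=F, B2=F, B3=F, B4=F, B5=F
input #3, r=13, w=4: events B1->T, B1->T, B1->F, B2->F, B3->T, B4->F, B5->T; outcomes B1=T, B1=F, B2=F, B3=T, B4=F, B5=T
input #4, r=11, w=11: events B1->T, B1->T, B1->F, B2->T, B2->F, B3->F, B4->F, B5->F; outcomes B1=T, B1=F, B2=T, B2=F, B3=F, B4=F, B5=F
input #5, r=0, w=2: events B1->T, B1->T, B1->F, B2->F, B3->F, B4->F, B5->F; outcomes B1=T, B1=F, B2=F, B3=F, B4=F, B5=F
input #6, r=7, w=5: events B1->T, B1->T, B1->F, B2->F, B3->F, B4->F, B5->F; outcomes B1=T, B1=F, B2=F, B3=F, B4=F, B5=F
input #7, r=1, w=4: events B1->T, B1->T, B1->F, B2->F, B3->F, B4->F, B5->F; outcomes B1=T, B1=F, B2=F, B3=F, B4=F, B5=F
input #8, r=8, w=9: events B1->T, B1->T, B1->F, B2->F, B3->F, B4->F, B5->F; outcomes B1=T, B1=F, B2=F, B3=F, B4=F, B5=F
union over the pool: B1=T, B1=F, B2=T, B2=F, B3=T, B3=F, B4=F, B5=T, B5=F
uncovered (1 of 10): B4=T

Answer: 1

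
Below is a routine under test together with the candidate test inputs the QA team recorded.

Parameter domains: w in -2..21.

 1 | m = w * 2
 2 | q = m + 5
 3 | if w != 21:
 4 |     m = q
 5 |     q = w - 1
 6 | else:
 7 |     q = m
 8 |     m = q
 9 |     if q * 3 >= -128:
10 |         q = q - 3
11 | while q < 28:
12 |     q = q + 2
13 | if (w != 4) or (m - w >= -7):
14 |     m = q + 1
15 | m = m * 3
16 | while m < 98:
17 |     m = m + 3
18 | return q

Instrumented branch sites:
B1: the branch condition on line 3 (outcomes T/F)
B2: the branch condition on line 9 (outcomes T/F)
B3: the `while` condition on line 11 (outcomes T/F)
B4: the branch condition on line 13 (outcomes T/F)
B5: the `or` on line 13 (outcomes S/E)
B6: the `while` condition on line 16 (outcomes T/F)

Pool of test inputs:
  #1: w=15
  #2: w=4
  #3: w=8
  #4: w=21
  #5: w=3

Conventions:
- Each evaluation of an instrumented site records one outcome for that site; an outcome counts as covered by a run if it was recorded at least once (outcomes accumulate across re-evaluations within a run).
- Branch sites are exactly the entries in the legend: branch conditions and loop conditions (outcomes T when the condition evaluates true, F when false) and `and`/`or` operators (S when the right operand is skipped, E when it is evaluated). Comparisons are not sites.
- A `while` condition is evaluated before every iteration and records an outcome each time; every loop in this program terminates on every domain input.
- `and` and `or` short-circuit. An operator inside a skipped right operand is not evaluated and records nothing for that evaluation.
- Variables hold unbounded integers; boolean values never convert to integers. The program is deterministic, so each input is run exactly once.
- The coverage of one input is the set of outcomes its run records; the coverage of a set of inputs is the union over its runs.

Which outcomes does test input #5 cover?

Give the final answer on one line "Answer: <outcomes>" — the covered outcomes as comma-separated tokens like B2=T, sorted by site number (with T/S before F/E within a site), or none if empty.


Simulating input #5 (w=3) step by step:
  B1->T, B3->T, B3->T, B3->T, B3->T, B3->T, B3->T, B3->T, B3->T, B3->T
  B3->T, B3->T, B3->T, B3->T, B3->F, B5->S, B4->T, B6->T, B6->T, B6->T
  B6->T, B6->F
deduplicating events, the covered set is: B1=T, B3=T, B3=F, B4=T, B5=S, B6=T, B6=F
Answer: B1=T, B3=T, B3=F, B4=T, B5=S, B6=T, B6=F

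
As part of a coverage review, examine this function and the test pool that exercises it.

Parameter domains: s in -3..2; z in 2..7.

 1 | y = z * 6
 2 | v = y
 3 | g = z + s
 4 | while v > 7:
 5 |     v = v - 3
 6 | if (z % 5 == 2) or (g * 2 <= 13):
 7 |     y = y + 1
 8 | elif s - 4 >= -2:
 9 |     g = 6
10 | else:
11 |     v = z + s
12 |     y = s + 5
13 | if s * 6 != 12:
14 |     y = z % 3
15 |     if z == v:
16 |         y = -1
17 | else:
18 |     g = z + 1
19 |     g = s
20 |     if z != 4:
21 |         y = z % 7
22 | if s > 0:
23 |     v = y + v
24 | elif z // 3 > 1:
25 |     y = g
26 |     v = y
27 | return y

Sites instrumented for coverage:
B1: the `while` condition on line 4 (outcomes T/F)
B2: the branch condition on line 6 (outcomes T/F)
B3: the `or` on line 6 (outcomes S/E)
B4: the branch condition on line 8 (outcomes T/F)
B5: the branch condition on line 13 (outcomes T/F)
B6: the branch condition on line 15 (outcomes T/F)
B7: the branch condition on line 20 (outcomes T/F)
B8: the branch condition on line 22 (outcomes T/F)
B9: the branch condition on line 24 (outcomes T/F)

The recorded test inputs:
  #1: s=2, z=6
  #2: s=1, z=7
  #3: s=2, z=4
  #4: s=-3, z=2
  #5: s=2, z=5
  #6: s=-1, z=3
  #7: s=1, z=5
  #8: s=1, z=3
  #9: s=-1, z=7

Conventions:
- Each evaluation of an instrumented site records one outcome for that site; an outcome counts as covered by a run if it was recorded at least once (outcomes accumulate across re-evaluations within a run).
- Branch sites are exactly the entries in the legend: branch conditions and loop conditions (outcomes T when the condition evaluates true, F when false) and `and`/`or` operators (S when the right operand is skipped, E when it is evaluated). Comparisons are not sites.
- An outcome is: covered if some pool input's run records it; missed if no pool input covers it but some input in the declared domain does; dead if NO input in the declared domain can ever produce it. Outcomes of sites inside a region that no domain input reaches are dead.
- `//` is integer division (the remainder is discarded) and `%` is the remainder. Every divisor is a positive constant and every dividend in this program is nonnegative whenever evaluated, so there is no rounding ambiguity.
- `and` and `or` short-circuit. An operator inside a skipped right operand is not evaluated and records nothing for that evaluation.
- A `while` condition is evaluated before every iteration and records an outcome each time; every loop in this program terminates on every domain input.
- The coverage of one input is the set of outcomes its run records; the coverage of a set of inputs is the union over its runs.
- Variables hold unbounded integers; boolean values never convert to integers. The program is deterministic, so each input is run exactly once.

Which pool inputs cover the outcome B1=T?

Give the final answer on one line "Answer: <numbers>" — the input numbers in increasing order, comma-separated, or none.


input #1 (s=2, z=6): covers B1=T
input #2 (s=1, z=7): covers B1=T
input #3 (s=2, z=4): covers B1=T
input #4 (s=-3, z=2): covers B1=T
input #5 (s=2, z=5): covers B1=T
input #6 (s=-1, z=3): covers B1=T
input #7 (s=1, z=5): covers B1=T
input #8 (s=1, z=3): covers B1=T
input #9 (s=-1, z=7): covers B1=T
Answer: 1, 2, 3, 4, 5, 6, 7, 8, 9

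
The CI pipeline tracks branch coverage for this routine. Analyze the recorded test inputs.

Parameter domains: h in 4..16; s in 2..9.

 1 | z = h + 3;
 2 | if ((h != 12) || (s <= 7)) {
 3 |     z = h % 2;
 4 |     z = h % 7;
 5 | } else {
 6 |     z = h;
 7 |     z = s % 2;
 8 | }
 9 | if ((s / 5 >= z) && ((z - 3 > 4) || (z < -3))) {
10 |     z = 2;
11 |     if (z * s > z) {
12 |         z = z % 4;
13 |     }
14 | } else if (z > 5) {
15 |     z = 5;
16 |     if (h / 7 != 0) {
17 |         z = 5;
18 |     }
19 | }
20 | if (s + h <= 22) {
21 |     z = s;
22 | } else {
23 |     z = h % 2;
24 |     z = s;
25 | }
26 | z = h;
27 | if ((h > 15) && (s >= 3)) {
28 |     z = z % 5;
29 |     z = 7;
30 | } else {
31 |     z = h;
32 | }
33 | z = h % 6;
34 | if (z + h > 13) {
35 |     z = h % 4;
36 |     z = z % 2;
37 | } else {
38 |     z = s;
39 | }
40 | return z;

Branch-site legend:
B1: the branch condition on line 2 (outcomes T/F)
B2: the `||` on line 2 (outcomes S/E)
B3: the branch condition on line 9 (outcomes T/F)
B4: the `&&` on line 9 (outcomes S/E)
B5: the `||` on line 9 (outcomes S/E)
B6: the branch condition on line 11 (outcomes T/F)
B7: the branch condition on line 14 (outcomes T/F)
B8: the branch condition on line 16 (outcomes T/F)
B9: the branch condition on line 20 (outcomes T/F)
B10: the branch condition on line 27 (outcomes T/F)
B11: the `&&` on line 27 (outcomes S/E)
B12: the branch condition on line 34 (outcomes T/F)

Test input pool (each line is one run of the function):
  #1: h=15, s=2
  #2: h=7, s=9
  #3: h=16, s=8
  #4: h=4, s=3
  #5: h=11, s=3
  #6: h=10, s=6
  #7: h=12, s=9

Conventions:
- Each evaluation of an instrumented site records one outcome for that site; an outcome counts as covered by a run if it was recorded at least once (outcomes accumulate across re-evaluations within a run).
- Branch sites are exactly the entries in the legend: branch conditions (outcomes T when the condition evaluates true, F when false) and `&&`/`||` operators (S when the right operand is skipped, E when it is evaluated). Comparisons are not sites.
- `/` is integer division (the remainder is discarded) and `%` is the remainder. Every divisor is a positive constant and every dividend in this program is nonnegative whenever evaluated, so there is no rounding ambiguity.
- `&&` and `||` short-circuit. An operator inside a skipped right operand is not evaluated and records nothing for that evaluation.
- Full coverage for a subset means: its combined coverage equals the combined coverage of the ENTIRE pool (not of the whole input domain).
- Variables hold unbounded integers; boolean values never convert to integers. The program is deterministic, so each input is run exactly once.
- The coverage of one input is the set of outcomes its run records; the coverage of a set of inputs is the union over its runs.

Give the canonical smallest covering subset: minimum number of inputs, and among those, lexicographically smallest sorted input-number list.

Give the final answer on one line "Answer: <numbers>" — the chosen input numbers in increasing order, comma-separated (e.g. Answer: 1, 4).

input #1, h=15, s=2: outcomes B1=T, B2=S, B3=F, B4=S, B7=F, B9=T, B10=F, B11=S, B12=T
input #2, h=7, s=9: outcomes B1=T, B2=S, B3=F, B4=E, B5=E, B7=F, B9=T, B10=F, B11=S, B12=F
input #3, h=16, s=8: outcomes B1=T, B2=S, B3=F, B4=S, B7=F, B9=F, B10=T, B11=E, B12=T
input #4, h=4, s=3: outcomes B1=T, B2=S, B3=F, B4=S, B7=F, B9=T, B10=F, B11=S, B12=F
input #5, h=11, s=3: outcomes B1=T, B2=S, B3=F, B4=S, B7=F, B9=T, B10=F, B11=S, B12=T
input #6, h=10, s=6: outcomes B1=T, B2=S, B3=F, B4=S, B7=F, B9=T, B10=F, B11=S, B12=T
input #7, h=12, s=9: outcomes B1=F, B2=E, B3=F, B4=E, B5=E, B7=F, B9=T, B10=F, B11=S, B12=F
pool-wide coverage (17 outcomes): B1=T, B1=F, B2=S, B2=E, B3=F, B4=S, B4=E, B5=E, B7=F, B9=T, B9=F, B10=T, B10=F, B11=S, B11=E, B12=T, B12=F
size 1 is not enough: best union over all size-1 subsets is 10/17
size 2: inputs {3, 7} cover all 17 outcomes, and no lexicographically smaller subset of this size does

Answer: 3, 7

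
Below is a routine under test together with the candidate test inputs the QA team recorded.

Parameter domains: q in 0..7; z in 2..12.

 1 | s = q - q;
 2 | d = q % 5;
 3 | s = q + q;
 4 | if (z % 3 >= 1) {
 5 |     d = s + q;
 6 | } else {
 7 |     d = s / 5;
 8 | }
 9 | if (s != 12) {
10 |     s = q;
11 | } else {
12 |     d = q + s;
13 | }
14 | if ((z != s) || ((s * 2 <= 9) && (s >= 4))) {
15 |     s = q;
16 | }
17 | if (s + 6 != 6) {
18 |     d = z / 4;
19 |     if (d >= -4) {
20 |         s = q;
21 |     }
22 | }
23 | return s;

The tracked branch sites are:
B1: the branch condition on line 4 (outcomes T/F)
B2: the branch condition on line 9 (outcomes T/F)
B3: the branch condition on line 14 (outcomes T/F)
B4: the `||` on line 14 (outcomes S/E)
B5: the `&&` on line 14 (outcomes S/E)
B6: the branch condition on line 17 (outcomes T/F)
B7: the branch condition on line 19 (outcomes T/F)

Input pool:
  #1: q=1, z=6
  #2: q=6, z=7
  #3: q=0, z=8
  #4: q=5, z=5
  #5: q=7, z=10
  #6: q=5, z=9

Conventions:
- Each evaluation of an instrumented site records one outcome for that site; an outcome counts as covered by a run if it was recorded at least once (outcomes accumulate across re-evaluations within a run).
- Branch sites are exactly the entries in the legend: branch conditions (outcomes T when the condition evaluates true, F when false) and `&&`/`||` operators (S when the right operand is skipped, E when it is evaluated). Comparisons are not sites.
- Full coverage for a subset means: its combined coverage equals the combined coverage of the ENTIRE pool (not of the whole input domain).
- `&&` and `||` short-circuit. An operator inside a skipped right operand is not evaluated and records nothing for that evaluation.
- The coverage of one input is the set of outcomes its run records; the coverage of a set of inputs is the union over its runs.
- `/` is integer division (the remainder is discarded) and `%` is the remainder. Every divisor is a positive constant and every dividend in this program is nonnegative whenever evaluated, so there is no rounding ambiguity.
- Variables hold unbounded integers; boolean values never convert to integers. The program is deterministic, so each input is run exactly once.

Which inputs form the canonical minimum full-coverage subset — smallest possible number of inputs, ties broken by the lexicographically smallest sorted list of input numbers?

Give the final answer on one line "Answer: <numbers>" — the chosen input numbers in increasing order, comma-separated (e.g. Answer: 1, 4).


test 1 (q=1, z=6) hits B1=F, B2=T, B3=T, B4=S, B6=T, B7=T
test 2 (q=6, z=7) hits B1=T, B2=F, B3=T, B4=S, B6=T, B7=T
test 3 (q=0, z=8) hits B1=T, B2=T, B3=T, B4=S, B6=F
test 4 (q=5, z=5) hits B1=T, B2=T, B3=F, B4=E, B5=S, B6=T, B7=T
test 5 (q=7, z=10) hits B1=T, B2=T, B3=T, B4=S, B6=T, B7=T
test 6 (q=5, z=9) hits B1=F, B2=T, B3=T, B4=S, B6=T, B7=T
together the pool reaches 12 outcomes: B1=T, B1=F, B2=T, B2=F, B3=T, B3=F, B4=S, B4=E, B5=S, B6=T, B6=F, B7=T
checked all size-1 subsets: none covers 12 outcomes (max 7/12)
checked all size-2 subsets: none covers 12 outcomes (max 10/12)
checked all size-3 subsets: none covers 12 outcomes (max 11/12)
the canonical winner is {1, 2, 3, 4}: size 4, full 12-outcome coverage, earliest index list among size-4 covers
Answer: 1, 2, 3, 4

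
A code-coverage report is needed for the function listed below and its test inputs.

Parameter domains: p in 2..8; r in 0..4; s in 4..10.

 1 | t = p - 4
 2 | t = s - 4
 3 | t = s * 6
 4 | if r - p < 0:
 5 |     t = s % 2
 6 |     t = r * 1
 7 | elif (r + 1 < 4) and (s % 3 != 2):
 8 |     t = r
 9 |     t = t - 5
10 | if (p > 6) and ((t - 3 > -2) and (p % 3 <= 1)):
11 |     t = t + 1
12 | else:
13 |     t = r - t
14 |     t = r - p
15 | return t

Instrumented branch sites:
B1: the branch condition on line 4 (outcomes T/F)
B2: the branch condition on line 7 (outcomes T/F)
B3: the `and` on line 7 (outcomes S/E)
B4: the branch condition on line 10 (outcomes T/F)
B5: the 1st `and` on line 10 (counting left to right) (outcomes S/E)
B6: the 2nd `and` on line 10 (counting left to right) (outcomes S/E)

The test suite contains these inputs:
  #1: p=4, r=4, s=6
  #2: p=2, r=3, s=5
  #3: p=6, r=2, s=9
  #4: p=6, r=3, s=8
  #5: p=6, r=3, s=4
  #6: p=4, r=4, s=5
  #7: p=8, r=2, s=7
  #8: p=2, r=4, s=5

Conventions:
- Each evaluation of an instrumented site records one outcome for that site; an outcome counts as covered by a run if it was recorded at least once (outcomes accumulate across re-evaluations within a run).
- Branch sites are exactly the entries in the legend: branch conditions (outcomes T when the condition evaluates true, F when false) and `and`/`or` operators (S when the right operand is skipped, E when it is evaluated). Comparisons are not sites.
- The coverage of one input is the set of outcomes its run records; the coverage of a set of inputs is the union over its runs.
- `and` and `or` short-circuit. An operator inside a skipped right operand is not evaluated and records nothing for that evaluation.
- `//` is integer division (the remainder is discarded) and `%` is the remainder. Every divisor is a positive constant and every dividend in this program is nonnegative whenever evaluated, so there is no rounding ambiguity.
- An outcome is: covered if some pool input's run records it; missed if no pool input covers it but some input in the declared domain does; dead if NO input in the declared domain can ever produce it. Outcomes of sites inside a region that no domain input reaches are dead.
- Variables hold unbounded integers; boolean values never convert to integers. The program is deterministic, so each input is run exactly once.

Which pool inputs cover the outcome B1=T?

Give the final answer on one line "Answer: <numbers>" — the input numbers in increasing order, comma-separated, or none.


input #1 (p=4, r=4, s=6): does not record B1=T
input #2 (p=2, r=3, s=5): does not record B1=T
input #3 (p=6, r=2, s=9): records B1=T
input #4 (p=6, r=3, s=8): records B1=T
input #5 (p=6, r=3, s=4): records B1=T
input #6 (p=4, r=4, s=5): does not record B1=T
input #7 (p=8, r=2, s=7): records B1=T
input #8 (p=2, r=4, s=5): does not record B1=T
Answer: 3, 4, 5, 7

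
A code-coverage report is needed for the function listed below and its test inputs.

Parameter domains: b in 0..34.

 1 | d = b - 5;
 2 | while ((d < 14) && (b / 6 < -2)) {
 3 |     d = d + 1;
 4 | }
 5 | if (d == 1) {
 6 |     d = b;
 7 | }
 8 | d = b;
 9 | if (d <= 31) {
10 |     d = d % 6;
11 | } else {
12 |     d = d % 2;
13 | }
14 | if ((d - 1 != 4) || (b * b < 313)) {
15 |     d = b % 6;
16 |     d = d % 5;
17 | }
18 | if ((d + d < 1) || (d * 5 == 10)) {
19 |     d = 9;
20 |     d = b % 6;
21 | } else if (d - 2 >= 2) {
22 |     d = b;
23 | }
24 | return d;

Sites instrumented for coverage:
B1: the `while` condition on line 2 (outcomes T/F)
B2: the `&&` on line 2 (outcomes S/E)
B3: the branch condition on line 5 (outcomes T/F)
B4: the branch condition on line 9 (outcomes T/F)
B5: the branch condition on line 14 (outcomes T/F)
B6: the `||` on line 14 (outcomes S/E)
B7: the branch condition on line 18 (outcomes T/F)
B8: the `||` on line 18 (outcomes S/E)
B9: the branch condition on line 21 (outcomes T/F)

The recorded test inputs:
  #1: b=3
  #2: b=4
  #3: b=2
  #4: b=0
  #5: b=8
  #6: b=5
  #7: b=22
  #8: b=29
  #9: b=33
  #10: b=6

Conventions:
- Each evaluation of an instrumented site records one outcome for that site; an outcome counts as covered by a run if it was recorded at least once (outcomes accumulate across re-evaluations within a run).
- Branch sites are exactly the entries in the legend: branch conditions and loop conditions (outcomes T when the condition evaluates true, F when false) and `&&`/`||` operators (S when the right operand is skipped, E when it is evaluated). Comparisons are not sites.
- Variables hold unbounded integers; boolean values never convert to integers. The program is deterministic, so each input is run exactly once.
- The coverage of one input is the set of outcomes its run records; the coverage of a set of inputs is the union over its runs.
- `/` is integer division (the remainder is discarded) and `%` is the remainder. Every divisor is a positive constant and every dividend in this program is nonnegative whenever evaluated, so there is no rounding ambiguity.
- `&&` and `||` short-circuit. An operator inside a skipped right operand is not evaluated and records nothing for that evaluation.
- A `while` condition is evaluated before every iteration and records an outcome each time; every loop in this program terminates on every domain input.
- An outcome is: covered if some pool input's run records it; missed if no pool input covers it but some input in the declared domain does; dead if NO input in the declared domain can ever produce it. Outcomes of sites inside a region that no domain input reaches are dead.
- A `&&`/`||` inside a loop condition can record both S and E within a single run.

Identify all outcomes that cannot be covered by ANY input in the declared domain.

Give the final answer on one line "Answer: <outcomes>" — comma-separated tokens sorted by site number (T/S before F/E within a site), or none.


sweeping the full domain (35 inputs) for each outcome:
  B1=T: zero occurrences over every domain input -> dead
  reachable outcomes have witnesses, e.g. B1=F (e.g. b=0), B2=S (e.g. b=19), B2=E (e.g. b=0), B3=T (e.g. b=6)
Answer: B1=T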